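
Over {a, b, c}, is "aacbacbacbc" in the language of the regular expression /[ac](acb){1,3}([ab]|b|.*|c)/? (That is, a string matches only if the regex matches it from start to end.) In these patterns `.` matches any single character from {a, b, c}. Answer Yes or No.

Yes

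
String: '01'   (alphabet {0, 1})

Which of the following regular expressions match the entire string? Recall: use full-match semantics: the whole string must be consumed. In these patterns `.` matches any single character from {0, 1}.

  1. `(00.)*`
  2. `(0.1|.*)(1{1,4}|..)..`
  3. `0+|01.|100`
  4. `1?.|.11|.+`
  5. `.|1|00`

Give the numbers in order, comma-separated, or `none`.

4

1 → no match
2 → no match
3 → no match
4 → match
5 → no match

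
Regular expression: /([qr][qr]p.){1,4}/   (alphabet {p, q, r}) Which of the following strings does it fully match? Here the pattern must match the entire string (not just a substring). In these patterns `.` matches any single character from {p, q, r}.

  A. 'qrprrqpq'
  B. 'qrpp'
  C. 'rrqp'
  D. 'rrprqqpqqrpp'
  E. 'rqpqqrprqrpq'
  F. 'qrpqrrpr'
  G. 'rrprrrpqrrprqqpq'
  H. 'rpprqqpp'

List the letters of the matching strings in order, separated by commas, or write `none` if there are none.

A, B, D, E, F, G

A → match
B → match
C → no match
D → match
E → match
F → match
G → match
H → no match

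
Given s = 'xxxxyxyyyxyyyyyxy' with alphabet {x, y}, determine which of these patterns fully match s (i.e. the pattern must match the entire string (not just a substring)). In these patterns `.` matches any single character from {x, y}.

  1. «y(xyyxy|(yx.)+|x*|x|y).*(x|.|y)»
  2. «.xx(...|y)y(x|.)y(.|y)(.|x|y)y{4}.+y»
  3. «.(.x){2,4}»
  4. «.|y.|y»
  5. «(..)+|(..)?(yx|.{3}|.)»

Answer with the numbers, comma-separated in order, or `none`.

1 → no match — must start with 'y'
2 → match
3 → no match — must end with 'x'
4 → no match
5 → no match

2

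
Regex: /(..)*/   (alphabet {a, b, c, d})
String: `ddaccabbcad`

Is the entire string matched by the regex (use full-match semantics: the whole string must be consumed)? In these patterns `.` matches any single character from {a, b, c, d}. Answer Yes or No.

No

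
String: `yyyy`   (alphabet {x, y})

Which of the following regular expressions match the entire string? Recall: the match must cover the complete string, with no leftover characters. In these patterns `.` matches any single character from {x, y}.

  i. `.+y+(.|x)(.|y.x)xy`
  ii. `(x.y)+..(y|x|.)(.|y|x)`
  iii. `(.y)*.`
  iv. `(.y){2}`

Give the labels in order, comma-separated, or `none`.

i → no match — must end with `xy`
ii → no match — must start with `x`
iii → no match
iv → match

iv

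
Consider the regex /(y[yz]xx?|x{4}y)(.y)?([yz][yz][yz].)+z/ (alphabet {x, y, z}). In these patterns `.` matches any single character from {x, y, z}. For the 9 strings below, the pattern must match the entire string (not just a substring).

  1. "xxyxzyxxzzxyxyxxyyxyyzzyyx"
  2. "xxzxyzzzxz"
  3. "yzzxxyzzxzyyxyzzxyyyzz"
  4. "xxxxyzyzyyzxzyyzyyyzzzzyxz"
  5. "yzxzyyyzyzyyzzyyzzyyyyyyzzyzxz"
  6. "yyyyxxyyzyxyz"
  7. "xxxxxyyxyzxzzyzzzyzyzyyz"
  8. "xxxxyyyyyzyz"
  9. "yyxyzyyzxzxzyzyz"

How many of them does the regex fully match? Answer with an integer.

2

1 → no match — must end with "z"
2. "xxzxyzzzxz" → no match
3 → no match
4 → no match
5 → match
6 → no match
7 → no match
8. "xxxxyyyyyzyz" → match
9 → no match
Total matched: 2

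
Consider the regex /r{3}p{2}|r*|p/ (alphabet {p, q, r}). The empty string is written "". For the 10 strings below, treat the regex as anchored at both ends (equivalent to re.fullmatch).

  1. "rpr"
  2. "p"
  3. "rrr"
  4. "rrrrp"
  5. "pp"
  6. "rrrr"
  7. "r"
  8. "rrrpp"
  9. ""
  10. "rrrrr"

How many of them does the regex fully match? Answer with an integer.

1. "rpr" → no match
2. "p" → match
3. "rrr" → match
4. "rrrrp" → no match
5. "pp" → no match
6. "rrrr" → match
7. "r" → match
8. "rrrpp" → match
9. "" → match
10. "rrrrr" → match
Total matched: 7

7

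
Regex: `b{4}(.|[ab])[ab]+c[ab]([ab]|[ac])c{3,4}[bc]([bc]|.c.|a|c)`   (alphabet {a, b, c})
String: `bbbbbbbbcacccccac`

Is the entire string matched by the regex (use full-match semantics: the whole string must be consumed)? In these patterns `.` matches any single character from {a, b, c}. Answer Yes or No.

No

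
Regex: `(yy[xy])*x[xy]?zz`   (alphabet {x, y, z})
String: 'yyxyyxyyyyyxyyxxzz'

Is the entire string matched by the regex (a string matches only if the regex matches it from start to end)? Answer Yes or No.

Yes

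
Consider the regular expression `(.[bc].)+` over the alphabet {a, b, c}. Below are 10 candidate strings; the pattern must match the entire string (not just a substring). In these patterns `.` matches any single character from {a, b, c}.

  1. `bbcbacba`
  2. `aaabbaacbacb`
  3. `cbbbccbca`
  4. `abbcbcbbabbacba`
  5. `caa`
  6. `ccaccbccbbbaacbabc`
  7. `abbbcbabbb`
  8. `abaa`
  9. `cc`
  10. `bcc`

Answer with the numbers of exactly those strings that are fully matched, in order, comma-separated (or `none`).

3, 4, 6, 10

1 → no match
2 → no match
3 → match
4 → match
5 → no match
6 → match
7 → no match
8 → no match
9 → no match
10 → match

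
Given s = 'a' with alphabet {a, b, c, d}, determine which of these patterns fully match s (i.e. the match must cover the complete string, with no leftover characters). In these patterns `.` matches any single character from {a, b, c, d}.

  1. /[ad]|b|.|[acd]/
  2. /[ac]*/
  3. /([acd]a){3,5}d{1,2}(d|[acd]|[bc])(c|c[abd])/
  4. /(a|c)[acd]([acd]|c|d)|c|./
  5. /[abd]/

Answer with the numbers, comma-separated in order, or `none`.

1 → match
2 → match
3 → no match
4 → match
5 → match

1, 2, 4, 5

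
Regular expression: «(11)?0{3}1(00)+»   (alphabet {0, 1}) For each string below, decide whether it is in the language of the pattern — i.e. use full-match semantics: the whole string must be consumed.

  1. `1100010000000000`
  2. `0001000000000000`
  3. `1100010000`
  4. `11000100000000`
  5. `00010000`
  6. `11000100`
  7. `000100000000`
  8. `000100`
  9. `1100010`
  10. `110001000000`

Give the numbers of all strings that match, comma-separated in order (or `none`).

1 → match
2 → match
3 → match
4 → match
5 → match
6 → match
7 → match
8 → match
9 → no match — must end with `00`
10 → match

1, 2, 3, 4, 5, 6, 7, 8, 10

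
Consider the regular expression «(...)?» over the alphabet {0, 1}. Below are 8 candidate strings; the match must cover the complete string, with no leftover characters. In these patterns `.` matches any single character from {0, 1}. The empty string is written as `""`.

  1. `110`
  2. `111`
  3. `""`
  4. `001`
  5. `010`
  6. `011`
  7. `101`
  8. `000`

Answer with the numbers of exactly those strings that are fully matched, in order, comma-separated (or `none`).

1 → match
2 → match
3 → match
4 → match
5 → match
6 → match
7 → match
8 → match

1, 2, 3, 4, 5, 6, 7, 8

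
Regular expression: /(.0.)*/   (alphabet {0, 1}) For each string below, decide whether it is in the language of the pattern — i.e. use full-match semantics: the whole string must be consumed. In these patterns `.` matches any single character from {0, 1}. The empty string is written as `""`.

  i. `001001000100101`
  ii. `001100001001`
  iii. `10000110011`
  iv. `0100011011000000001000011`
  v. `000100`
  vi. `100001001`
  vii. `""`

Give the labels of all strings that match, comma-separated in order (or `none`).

i, ii, v, vi, vii

i → match
ii → match
iii → no match
iv → no match
v → match
vi → match
vii → match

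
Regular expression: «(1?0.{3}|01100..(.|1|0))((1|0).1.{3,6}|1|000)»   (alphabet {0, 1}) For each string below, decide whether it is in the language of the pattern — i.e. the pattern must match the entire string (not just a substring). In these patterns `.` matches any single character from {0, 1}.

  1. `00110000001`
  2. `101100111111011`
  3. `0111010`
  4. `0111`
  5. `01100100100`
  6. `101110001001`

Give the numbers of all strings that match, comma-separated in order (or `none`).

1 → no match
2 → no match
3 → no match
4 → no match
5 → no match
6 → no match

none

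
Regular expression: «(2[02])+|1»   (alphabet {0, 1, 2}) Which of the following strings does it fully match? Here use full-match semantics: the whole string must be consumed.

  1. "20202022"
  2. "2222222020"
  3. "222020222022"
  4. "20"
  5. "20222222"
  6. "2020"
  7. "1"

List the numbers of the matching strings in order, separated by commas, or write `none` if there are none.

1, 2, 3, 4, 5, 6, 7

1 → match
2 → match
3 → match
4 → match
5 → match
6 → match
7 → match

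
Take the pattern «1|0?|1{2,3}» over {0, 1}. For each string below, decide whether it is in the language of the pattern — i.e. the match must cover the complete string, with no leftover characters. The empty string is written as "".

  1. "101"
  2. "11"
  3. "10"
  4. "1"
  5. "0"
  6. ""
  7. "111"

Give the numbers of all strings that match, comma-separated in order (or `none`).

1. "101" → no match
2. "11" → match
3. "10" → no match
4. "1" → match
5. "0" → match
6. "" → match
7. "111" → match

2, 4, 5, 6, 7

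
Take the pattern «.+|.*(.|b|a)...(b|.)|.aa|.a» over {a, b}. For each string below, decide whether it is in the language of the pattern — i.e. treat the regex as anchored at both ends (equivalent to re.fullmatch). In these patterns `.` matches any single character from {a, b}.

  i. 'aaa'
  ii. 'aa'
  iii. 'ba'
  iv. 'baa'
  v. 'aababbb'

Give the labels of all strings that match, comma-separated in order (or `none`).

i, ii, iii, iv, v

i → match
ii → match
iii → match
iv → match
v → match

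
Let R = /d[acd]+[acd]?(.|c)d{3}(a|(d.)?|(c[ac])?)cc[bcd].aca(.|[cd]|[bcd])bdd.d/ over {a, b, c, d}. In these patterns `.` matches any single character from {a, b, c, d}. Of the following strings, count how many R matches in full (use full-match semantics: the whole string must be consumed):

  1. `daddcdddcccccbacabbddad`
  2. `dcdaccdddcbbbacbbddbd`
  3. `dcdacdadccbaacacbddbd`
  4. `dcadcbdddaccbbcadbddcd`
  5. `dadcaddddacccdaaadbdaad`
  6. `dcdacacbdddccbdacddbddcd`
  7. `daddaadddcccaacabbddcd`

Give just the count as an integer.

1 → match
2 → no match
3 → no match
4 → no match
5 → no match
6 → no match
7 → match
Total matched: 2

2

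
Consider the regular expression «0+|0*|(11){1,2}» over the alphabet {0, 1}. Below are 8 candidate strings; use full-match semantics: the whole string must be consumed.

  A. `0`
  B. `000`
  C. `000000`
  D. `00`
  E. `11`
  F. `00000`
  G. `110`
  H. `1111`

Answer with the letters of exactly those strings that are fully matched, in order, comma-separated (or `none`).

A → match
B → match
C → match
D → match
E → match
F → match
G → no match
H → match

A, B, C, D, E, F, H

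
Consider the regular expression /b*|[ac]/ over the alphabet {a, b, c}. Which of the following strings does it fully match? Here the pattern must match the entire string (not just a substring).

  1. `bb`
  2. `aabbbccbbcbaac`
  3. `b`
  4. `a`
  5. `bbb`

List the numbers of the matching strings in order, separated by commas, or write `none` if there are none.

1 → match
2 → no match
3 → match
4 → match
5 → match

1, 3, 4, 5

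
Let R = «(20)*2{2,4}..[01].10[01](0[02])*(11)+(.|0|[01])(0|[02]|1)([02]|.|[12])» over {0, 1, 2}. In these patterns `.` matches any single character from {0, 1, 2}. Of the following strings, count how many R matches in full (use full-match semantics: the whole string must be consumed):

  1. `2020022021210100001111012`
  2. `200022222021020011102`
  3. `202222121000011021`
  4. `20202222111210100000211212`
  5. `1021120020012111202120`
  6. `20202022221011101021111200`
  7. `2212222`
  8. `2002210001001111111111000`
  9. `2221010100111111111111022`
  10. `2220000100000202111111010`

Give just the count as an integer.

5

1 → no match
2 → no match
3 → match
4 → match
5 → no match
6 → match
7 → no match
8 → no match
9 → match
10 → match
Total matched: 5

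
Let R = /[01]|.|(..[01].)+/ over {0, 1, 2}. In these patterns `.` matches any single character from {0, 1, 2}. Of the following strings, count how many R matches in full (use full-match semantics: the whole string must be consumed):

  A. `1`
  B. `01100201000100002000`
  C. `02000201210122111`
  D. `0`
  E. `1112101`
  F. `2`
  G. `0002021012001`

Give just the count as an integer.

4

A → match
B → match
C → no match
D → match
E → no match
F → match
G → no match
Total matched: 4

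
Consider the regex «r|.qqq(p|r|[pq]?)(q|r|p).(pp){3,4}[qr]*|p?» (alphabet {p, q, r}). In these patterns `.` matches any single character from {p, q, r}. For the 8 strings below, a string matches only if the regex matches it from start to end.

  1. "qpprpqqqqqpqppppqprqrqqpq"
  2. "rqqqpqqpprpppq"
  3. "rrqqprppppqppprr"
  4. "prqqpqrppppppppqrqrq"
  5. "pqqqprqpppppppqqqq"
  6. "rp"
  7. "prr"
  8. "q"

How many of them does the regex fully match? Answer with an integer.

0

1 → no match
2 → no match
3 → no match
4 → no match
5 → no match
6 → no match
7 → no match
8 → no match
Total matched: 0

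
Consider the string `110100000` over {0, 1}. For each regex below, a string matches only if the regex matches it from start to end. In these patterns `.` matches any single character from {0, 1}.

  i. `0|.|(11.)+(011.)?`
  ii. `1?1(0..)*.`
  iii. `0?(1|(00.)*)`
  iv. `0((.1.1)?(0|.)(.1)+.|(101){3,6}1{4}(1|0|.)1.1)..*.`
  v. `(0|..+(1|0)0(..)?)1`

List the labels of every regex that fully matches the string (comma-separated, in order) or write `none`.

i → no match
ii → match
iii → no match
iv → no match — must start with `0`
v → no match — must end with `1`

ii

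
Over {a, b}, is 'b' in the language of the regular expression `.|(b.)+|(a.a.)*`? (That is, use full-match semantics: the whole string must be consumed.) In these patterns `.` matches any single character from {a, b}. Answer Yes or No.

Yes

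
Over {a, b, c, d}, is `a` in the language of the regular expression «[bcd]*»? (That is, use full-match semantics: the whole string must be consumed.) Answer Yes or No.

No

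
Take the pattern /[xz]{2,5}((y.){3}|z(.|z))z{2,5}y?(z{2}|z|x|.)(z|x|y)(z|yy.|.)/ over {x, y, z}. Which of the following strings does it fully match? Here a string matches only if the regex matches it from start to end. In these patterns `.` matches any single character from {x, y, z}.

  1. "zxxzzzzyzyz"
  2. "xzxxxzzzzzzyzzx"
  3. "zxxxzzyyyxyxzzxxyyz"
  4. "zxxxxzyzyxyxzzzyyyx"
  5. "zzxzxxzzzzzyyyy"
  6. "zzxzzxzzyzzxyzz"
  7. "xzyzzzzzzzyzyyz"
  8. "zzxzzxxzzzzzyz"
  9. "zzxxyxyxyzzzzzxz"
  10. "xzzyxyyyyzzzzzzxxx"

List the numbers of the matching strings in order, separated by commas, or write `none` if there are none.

1, 2, 9

1 → match
2 → match
3 → no match
4 → no match
5 → no match
6 → no match
7 → no match
8 → no match
9 → match
10 → no match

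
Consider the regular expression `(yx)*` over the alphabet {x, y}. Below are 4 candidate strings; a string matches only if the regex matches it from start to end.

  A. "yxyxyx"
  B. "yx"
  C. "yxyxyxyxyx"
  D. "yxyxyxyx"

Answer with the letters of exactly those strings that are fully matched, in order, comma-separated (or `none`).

A, B, C, D

A → match
B → match
C → match
D → match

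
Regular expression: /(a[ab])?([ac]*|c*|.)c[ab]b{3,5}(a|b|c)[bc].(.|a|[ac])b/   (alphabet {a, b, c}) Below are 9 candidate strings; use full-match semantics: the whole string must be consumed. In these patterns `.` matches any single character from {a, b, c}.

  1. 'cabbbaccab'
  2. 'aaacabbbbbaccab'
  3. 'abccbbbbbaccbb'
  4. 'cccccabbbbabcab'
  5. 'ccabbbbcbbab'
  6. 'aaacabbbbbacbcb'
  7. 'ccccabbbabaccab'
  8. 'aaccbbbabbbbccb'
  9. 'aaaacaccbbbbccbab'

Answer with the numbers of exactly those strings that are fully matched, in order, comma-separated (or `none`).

1, 2, 3, 4, 5, 6, 9

1 → match
2 → match
3 → match
4 → match
5 → match
6 → match
7 → no match
8 → no match
9 → match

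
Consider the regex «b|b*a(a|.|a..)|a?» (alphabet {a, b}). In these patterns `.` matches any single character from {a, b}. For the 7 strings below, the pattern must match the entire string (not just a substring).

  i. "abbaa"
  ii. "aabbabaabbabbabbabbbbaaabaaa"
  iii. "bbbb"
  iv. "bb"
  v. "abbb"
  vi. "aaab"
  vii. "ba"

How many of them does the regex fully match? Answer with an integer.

i → no match
ii → no match
iii → no match
iv → no match
v → no match
vi → match
vii → no match
Total matched: 1

1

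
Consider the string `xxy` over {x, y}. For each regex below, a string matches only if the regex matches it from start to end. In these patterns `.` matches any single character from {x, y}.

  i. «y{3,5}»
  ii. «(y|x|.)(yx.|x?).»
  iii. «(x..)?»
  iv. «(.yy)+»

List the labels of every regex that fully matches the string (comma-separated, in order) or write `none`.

i → no match — must start with `y`
ii → match
iii → match
iv → no match — must end with `yy`

ii, iii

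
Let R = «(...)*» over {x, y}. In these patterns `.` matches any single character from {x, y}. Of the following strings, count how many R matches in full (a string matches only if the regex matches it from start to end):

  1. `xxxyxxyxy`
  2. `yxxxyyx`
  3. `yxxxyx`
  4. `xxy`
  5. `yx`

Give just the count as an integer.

1. `xxxyxxyxy` → match
2. `yxxxyyx` → no match
3. `yxxxyx` → match
4. `xxy` → match
5. `yx` → no match
Total matched: 3

3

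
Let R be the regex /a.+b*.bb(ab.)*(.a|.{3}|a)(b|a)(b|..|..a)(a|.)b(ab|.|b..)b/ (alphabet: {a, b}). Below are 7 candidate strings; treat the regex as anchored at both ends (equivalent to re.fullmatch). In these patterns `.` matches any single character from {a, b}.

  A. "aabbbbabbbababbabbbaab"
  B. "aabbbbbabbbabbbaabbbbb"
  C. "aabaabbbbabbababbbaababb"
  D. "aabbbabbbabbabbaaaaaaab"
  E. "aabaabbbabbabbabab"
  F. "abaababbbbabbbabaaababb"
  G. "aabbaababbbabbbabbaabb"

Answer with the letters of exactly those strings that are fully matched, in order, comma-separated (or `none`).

A, B, C, E, F

A → match
B → match
C → match
D → no match
E → match
F → match
G → no match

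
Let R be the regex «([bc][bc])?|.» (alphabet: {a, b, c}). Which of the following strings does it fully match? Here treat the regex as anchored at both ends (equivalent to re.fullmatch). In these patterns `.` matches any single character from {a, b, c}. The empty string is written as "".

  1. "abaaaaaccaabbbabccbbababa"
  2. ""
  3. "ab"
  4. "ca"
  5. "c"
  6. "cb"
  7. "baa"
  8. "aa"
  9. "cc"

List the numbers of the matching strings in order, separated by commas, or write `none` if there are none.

2, 5, 6, 9

1 → no match
2. "" → match
3. "ab" → no match
4. "ca" → no match
5. "c" → match
6. "cb" → match
7. "baa" → no match
8. "aa" → no match
9. "cc" → match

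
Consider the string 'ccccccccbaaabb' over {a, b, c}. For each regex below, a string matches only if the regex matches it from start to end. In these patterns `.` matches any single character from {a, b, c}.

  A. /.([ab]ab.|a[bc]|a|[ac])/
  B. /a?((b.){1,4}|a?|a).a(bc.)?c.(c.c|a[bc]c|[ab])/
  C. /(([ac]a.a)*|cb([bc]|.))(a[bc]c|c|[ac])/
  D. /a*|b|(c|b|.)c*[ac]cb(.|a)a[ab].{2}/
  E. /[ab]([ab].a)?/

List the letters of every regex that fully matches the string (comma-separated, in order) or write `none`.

A → no match
B → no match
C → no match
D → match
E → no match

D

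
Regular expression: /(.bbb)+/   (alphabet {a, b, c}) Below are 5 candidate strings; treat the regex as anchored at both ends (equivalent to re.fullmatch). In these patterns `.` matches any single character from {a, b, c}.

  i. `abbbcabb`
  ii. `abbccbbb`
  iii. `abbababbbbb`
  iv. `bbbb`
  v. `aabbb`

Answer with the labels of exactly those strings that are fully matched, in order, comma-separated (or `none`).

iv

i. `abbbcabb` → no match — must end with `bbb`
ii. `abbccbbb` → no match
iii. `abbababbbbb` → no match
iv. `bbbb` → match
v. `aabbb` → no match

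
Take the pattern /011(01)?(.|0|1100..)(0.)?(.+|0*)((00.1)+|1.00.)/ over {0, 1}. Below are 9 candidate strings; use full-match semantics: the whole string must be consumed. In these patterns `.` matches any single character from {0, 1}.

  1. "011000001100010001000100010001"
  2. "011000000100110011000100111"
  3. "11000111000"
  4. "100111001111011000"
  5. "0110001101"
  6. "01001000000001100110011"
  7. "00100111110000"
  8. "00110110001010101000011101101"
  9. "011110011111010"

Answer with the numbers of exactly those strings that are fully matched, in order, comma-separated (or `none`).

1 → match
2 → no match
3. "11000111000" → no match — must start with "011"
4 → no match — must start with "011"
5. "0110001101" → no match
6 → no match — must start with "011"
7 → no match — must start with "011"
8 → no match — must start with "011"
9 → no match

1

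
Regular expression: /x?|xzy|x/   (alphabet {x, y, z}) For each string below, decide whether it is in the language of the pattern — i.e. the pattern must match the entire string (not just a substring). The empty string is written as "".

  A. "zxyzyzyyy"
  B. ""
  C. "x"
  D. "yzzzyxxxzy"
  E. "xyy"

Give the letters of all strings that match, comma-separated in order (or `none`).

A. "zxyzyzyyy" → no match
B. "" → match
C. "x" → match
D. "yzzzyxxxzy" → no match
E. "xyy" → no match

B, C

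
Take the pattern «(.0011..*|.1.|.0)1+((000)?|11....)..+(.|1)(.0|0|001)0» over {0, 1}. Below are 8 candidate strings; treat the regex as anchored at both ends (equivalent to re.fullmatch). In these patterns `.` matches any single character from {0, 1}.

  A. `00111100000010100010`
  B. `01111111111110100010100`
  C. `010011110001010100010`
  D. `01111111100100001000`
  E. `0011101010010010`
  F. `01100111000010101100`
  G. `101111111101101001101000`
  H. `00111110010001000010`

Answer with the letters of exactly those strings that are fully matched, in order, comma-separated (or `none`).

A, B, D, E, G, H

A → match
B → match
C → no match
D → match
E → match
F → no match
G → match
H → match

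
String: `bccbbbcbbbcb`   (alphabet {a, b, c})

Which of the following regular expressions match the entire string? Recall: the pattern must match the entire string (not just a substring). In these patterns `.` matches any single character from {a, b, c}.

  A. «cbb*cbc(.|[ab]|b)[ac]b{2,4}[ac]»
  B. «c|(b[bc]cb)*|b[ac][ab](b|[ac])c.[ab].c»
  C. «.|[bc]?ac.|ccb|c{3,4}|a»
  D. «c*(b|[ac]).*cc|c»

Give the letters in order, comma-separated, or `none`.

B

A → no match — must start with `cb`
B → match
C → no match
D → no match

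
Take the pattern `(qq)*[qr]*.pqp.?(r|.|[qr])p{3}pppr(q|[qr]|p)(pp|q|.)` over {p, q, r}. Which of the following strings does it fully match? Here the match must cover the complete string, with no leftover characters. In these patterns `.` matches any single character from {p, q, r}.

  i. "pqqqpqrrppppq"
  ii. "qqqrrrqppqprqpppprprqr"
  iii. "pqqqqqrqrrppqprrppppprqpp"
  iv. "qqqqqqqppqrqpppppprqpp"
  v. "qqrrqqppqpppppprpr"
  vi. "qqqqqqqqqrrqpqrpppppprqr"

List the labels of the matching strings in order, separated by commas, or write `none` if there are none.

none

i → no match
ii → no match
iii → no match
iv → no match
v → no match
vi → no match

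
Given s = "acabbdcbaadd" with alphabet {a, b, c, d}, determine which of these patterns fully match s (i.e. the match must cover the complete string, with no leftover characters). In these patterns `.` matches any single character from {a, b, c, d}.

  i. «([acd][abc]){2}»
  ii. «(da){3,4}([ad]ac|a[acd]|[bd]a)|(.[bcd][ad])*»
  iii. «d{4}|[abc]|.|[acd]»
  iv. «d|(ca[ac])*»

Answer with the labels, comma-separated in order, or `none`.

i → no match
ii → match
iii → no match
iv → no match

ii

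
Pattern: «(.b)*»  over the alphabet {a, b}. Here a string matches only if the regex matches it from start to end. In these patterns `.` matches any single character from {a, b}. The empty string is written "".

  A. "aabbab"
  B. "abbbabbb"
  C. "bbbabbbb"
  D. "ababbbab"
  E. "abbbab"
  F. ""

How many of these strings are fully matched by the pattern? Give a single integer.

A → no match
B → match
C → no match
D → match
E → match
F → match
Total matched: 4

4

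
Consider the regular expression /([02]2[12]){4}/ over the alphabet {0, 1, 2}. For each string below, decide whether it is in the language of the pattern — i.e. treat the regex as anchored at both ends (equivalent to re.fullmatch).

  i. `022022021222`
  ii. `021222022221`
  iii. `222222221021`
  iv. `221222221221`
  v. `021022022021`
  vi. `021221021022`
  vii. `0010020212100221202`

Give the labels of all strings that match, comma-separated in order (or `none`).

i, ii, iii, iv, v, vi

i → match
ii → match
iii → match
iv → match
v → match
vi → match
vii → no match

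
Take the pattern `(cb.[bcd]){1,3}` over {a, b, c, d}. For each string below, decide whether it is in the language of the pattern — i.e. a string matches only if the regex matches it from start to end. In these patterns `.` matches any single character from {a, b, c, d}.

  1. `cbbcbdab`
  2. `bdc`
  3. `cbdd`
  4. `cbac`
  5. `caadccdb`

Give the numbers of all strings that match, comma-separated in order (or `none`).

3, 4

1 → no match
2 → no match — must start with `cb`
3 → match
4 → match
5 → no match — must start with `cb`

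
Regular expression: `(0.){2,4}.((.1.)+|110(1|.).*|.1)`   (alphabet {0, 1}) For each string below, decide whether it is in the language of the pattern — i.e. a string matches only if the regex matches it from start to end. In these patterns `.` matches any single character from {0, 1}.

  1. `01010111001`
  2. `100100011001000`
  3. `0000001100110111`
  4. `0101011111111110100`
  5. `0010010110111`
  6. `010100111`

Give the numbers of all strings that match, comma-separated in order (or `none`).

1 → no match
2 → no match — must start with `0`
3 → no match
4 → no match
5 → no match
6 → match

6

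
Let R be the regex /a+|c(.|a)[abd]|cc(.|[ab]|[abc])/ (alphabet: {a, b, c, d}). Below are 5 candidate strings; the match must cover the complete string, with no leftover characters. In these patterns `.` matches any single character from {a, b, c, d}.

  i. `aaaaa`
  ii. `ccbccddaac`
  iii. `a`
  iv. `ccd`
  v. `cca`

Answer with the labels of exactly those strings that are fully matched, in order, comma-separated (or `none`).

i, iii, iv, v

i → match
ii → no match
iii → match
iv → match
v → match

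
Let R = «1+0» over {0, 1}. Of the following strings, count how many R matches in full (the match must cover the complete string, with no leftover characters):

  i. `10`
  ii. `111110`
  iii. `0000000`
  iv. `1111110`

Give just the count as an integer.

i → match
ii → match
iii → no match — must start with `1`
iv → match
Total matched: 3

3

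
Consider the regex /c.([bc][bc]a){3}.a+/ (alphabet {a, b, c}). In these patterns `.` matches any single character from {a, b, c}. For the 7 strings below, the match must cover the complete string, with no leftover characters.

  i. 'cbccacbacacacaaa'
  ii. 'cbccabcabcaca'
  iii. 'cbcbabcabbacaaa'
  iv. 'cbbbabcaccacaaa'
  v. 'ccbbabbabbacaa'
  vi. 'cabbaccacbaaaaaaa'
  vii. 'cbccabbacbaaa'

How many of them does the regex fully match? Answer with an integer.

i → no match
ii → match
iii → match
iv → match
v → match
vi → match
vii → match
Total matched: 6

6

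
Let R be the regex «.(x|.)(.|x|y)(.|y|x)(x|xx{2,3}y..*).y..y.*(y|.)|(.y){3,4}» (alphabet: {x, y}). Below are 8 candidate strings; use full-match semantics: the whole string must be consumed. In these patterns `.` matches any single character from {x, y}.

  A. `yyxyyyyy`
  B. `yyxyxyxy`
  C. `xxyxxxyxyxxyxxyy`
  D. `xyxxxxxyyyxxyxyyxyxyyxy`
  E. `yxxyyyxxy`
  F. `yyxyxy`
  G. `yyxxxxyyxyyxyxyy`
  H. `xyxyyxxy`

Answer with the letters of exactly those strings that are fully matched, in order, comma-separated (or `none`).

A → match
B → match
C → no match
D → match
E → no match
F → match
G → match
H → no match

A, B, D, F, G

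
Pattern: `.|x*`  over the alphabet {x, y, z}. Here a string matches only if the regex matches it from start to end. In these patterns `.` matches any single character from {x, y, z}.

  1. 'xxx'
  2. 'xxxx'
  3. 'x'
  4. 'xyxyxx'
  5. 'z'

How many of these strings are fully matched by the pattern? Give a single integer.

4

1 → match
2 → match
3 → match
4 → no match
5 → match
Total matched: 4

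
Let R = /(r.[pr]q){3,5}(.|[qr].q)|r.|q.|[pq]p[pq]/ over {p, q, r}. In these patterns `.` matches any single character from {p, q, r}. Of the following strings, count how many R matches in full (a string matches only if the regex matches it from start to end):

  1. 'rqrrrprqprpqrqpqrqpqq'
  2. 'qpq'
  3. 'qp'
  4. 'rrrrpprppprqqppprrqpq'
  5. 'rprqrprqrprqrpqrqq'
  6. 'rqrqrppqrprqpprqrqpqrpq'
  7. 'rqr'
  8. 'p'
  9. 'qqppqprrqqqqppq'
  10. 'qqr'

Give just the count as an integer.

1 → no match
2 → match
3 → match
4 → no match
5 → no match
6 → no match
7 → no match
8 → no match
9 → no match
10 → no match
Total matched: 2

2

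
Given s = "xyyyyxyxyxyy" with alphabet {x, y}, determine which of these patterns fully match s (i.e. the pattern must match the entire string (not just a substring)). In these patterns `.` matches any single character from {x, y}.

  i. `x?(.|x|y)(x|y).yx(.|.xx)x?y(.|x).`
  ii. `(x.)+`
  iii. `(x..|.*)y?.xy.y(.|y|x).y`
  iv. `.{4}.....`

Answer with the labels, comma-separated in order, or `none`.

iii

i → no match
ii → no match
iii → match
iv → no match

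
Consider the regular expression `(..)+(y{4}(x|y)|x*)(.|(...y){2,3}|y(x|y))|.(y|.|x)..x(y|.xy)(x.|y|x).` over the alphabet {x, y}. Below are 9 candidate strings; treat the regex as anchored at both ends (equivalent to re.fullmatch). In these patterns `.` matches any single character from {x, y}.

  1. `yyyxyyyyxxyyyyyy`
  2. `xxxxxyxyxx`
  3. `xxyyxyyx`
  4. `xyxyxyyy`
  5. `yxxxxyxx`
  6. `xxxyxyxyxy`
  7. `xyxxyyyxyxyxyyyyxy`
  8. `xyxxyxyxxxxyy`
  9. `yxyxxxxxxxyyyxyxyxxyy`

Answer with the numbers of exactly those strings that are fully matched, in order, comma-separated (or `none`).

1 → match
2 → match
3 → match
4 → match
5 → match
6 → match
7 → match
8 → match
9 → match

1, 2, 3, 4, 5, 6, 7, 8, 9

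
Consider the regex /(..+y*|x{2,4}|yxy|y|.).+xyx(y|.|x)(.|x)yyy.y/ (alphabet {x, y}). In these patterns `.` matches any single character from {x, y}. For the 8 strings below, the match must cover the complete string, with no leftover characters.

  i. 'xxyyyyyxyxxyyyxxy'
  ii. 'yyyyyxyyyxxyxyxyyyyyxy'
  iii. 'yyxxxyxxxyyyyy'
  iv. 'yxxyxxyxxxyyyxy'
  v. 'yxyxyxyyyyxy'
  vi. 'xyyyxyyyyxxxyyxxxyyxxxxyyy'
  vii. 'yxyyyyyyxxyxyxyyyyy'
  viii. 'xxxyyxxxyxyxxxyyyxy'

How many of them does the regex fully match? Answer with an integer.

5

i → no match
ii → match
iii → match
iv → match
v → no match
vi → no match
vii → match
viii → match
Total matched: 5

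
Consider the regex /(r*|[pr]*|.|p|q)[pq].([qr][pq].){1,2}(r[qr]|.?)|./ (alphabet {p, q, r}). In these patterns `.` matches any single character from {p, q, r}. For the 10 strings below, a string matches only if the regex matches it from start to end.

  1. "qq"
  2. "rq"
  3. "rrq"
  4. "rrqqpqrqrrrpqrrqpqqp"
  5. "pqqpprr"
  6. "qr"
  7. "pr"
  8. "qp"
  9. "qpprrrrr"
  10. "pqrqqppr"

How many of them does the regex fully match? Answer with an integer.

1

1 → no match
2 → no match
3 → no match
4 → no match
5 → match
6 → no match
7 → no match
8 → no match
9 → no match
10 → no match
Total matched: 1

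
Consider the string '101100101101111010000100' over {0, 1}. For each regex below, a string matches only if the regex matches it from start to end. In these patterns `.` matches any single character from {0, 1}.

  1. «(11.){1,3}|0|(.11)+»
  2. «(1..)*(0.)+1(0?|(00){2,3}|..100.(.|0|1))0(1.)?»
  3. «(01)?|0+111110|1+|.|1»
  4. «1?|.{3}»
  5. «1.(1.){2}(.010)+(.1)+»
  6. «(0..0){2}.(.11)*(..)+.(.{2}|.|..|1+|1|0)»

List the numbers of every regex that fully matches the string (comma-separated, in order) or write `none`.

1 → no match
2 → match
3 → no match
4 → no match
5 → no match — must end with '1'
6 → no match — must start with '0'

2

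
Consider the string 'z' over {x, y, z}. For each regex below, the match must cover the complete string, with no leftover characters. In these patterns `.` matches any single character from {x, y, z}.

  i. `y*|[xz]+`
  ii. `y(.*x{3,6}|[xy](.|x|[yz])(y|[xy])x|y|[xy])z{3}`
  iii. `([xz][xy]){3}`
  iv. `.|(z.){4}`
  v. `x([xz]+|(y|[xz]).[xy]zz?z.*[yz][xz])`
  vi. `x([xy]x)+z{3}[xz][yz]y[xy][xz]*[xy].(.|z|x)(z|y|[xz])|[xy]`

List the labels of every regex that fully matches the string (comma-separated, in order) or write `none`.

i → match
ii → no match — must start with 'y'
iii → no match
iv → match
v → no match — must start with 'x'
vi → no match

i, iv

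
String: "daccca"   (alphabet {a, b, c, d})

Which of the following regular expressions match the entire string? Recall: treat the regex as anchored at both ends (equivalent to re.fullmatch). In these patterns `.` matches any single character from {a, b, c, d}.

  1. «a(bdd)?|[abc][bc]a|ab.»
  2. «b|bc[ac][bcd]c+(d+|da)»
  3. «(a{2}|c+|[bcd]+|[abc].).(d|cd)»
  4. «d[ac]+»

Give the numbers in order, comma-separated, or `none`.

1 → no match
2 → no match
3 → no match
4 → match

4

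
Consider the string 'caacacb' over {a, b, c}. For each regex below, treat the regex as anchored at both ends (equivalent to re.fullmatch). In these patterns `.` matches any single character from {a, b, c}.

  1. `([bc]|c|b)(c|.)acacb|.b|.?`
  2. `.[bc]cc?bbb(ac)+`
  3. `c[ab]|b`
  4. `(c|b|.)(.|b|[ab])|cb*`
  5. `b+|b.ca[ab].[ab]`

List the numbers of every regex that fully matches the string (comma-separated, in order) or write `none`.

1

1 → match
2 → no match — must end with 'ac'
3 → no match
4 → no match
5 → no match — must start with 'b'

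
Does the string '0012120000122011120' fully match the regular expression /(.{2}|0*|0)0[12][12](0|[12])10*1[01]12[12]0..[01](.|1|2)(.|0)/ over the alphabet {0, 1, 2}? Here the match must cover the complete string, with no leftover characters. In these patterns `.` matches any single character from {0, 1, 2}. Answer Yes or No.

No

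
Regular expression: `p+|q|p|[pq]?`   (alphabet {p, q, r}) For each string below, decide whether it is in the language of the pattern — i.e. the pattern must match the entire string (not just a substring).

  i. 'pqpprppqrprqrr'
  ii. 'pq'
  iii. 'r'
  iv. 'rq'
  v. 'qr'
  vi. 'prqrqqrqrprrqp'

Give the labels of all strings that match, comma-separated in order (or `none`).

none

i → no match
ii → no match
iii → no match
iv → no match
v → no match
vi → no match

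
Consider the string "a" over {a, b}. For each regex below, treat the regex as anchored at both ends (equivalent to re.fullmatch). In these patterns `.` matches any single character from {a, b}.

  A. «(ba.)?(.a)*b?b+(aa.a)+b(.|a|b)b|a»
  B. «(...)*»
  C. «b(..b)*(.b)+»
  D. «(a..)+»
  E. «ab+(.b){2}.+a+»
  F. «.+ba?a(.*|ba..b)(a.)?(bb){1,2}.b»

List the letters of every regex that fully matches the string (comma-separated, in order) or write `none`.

A

A → match
B → no match
C → no match — must start with "b"
D → no match
E → no match — must start with "ab"
F → no match — must end with "b"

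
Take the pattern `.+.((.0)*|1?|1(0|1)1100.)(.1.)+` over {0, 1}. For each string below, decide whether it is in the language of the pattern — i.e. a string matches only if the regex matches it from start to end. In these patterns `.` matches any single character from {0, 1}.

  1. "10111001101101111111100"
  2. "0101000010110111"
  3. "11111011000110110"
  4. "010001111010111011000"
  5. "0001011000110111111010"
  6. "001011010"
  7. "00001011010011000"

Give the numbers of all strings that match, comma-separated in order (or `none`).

1 → no match
2 → match
3 → match
4 → no match
5 → match
6 → match
7 → no match

2, 3, 5, 6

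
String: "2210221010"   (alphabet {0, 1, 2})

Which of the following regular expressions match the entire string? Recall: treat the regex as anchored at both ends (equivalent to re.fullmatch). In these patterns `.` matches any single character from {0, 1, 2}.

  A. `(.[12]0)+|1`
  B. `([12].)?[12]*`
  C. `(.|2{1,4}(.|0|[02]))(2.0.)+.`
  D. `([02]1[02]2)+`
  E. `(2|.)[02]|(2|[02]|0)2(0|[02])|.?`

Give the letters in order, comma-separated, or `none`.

A → no match
B → no match
C → match
D → no match — must end with "2"
E → no match

C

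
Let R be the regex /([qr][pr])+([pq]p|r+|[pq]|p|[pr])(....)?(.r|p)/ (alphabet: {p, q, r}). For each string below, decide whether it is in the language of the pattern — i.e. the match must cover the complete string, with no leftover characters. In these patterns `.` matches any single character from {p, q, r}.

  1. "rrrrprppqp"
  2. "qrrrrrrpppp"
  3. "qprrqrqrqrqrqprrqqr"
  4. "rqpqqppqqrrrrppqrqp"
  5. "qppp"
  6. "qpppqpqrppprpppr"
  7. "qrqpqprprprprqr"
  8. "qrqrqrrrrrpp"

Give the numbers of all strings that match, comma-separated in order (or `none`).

1, 2, 3, 5, 7, 8

1 → match
2 → match
3 → match
4 → no match
5 → match
6 → no match
7 → match
8 → match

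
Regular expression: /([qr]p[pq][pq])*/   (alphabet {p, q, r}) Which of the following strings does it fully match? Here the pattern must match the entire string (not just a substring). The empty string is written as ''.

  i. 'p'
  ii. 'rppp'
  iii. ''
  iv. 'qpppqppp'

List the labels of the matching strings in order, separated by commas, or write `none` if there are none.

ii, iii, iv

i → no match
ii → match
iii → match
iv → match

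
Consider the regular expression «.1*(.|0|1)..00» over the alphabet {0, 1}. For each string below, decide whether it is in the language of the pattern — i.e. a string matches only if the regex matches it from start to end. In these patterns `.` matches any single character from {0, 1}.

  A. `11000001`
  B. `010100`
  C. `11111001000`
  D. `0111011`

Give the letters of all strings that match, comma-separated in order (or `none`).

A. `11000001` → no match — must end with `00`
B. `010100` → match
C. `11111001000` → no match
D. `0111011` → no match — must end with `00`

B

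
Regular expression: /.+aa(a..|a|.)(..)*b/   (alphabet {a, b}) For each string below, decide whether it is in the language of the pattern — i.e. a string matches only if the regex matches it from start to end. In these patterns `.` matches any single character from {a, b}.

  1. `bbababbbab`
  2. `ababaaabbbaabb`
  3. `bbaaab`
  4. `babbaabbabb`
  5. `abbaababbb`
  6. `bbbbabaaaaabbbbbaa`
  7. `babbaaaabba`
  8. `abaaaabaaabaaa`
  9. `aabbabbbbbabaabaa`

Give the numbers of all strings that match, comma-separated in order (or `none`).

1 → no match
2 → match
3 → match
4 → no match
5 → no match
6 → no match — must end with `b`
7 → no match — must end with `b`
8 → no match — must end with `b`
9 → no match — must end with `b`

2, 3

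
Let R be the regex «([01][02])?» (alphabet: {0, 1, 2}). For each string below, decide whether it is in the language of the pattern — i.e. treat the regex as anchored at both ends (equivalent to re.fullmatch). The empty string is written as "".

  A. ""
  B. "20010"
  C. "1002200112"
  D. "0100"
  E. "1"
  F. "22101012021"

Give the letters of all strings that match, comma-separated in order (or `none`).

A

A → match
B → no match
C → no match
D → no match
E → no match
F → no match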